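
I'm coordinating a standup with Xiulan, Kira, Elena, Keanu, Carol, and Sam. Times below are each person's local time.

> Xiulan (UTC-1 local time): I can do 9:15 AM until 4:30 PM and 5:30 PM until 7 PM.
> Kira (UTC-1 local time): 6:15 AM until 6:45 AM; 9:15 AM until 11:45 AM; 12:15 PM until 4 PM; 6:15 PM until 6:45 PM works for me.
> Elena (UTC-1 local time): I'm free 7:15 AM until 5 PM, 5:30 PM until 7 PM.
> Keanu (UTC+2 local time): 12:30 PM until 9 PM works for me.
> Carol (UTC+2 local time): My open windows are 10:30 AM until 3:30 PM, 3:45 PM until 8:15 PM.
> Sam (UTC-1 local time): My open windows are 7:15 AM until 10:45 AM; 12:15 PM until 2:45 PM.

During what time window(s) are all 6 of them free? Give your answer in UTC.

10:30-11:45, 13:15-13:30, 13:45-15:45

Xiulan in UTC: 10:15-17:30, 18:30-20:00 (add 1h to convert from UTC-1).
Kira in UTC: 07:15-07:45, 10:15-12:45, 13:15-17:00, 19:15-19:45 (add 1h to convert from UTC-1).
Elena in UTC: 08:15-18:00, 18:30-20:00 (add 1h to convert from UTC-1).
Keanu in UTC: 10:30-19:00 (subtract 2h to convert from UTC+2).
Carol in UTC: 08:30-13:30, 13:45-18:15 (subtract 2h to convert from UTC+2).
Sam in UTC: 08:15-11:45, 13:15-15:45 (add 1h to convert from UTC-1).
Xiulan ∩ Kira: 10:15-12:45, 13:15-17:00, 19:15-19:45.
Xiulan ∩ Kira ∩ Elena: 10:15-12:45, 13:15-17:00, 19:15-19:45.
Xiulan ∩ Kira ∩ Elena ∩ Keanu: 10:30-12:45, 13:15-17:00.
Xiulan ∩ Kira ∩ Elena ∩ Keanu ∩ Carol: 10:30-12:45, 13:15-13:30, 13:45-17:00.
Xiulan ∩ Kira ∩ Elena ∩ Keanu ∩ Carol ∩ Sam: 10:30-11:45, 13:15-13:30, 13:45-15:45.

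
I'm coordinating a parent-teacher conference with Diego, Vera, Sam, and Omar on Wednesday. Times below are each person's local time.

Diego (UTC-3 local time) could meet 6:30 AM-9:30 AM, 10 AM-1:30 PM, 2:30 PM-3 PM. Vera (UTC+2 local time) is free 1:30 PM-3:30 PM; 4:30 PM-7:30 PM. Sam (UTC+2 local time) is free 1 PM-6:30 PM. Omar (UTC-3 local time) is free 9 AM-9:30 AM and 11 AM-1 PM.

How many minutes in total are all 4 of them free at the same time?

Diego in UTC: 09:30-12:30, 13:00-16:30, 17:30-18:00 (add 3h to convert from UTC-3).
Vera in UTC: 11:30-13:30, 14:30-17:30 (subtract 2h to convert from UTC+2).
Sam in UTC: 11:00-16:30 (subtract 2h to convert from UTC+2).
Omar in UTC: 12:00-12:30, 14:00-16:00 (add 3h to convert from UTC-3).
Diego ∩ Vera: 11:30-12:30, 13:00-13:30, 14:30-16:30.
Diego ∩ Vera ∩ Sam: 11:30-12:30, 13:00-13:30, 14:30-16:30.
Diego ∩ Vera ∩ Sam ∩ Omar: 12:00-12:30, 14:30-16:00.
Summing the common windows: 30 + 90 = 120 minutes.

120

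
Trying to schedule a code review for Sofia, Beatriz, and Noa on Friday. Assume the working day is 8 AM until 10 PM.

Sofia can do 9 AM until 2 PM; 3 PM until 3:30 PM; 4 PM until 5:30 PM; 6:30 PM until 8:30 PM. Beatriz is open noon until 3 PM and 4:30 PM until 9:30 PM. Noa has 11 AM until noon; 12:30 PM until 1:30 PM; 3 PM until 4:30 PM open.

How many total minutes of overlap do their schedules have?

60

Sofia ∩ Beatriz: 12:00-14:00, 16:30-17:30, 18:30-20:30.
Sofia ∩ Beatriz ∩ Noa: 12:30-13:30.
So the common availability across everyone is 12:30-13:30.
That's a single block of 60 minutes.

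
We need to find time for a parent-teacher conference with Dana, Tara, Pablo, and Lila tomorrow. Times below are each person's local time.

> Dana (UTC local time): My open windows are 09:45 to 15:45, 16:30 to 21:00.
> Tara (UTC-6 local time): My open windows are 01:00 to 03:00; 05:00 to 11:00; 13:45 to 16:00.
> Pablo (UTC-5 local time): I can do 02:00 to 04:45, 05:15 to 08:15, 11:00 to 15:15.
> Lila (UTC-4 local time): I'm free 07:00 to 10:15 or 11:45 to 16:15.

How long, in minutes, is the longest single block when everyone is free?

Dana in UTC: 09:45-15:45, 16:30-21:00.
Tara in UTC: 07:00-09:00, 11:00-17:00, 19:45-22:00 (add 6h to convert from UTC-6).
Pablo in UTC: 07:00-09:45, 10:15-13:15, 16:00-20:15 (add 5h to convert from UTC-5).
Lila in UTC: 11:00-14:15, 15:45-20:15 (add 4h to convert from UTC-4).
Dana ∩ Tara: 11:00-15:45, 16:30-17:00, 19:45-21:00.
Dana ∩ Tara ∩ Pablo: 11:00-13:15, 16:30-17:00, 19:45-20:15.
Dana ∩ Tara ∩ Pablo ∩ Lila: 11:00-13:15, 16:30-17:00, 19:45-20:15.
The longest is 11:00-13:15 at 135 minutes.

135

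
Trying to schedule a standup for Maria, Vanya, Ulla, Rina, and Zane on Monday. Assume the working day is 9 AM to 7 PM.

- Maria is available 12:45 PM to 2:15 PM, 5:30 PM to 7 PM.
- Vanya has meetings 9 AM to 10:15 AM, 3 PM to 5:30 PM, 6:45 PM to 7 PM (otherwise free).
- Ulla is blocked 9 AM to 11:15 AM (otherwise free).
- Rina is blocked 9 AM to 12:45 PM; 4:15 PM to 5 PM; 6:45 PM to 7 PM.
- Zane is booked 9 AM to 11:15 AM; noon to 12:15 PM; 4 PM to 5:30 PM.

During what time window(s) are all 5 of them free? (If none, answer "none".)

12:45-14:15, 17:30-18:45

Maria free: 12:45-14:15, 17:30-19:00.
Vanya free: 10:15-15:00, 17:30-18:45 (invert busy blocks within the working day).
Ulla free: 11:15-19:00 (invert busy blocks within the working day).
Rina free: 12:45-16:15, 17:00-18:45 (invert busy blocks within the working day).
Zane free: 11:15-12:00, 12:15-16:00, 17:30-19:00 (invert busy blocks within the working day).
Maria ∩ Vanya: 12:45-14:15, 17:30-18:45.
Maria ∩ Vanya ∩ Ulla: 12:45-14:15, 17:30-18:45.
Maria ∩ Vanya ∩ Ulla ∩ Rina: 12:45-14:15, 17:30-18:45.
Maria ∩ Vanya ∩ Ulla ∩ Rina ∩ Zane: 12:45-14:15, 17:30-18:45.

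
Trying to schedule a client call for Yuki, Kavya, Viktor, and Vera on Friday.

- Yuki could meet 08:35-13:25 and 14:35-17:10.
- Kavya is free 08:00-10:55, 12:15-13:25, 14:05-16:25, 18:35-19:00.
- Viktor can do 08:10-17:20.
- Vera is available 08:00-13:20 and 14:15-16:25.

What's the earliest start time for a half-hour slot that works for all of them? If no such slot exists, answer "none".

Yuki ∩ Kavya: 08:35-10:55, 12:15-13:25, 14:35-16:25.
Yuki ∩ Kavya ∩ Viktor: 08:35-10:55, 12:15-13:25, 14:35-16:25.
Yuki ∩ Kavya ∩ Viktor ∩ Vera: 08:35-10:55, 12:15-13:20, 14:35-16:25.
Those are the intersection windows.
The first common window of at least 30 minutes is 08:35-10:55, so the earliest start is 08:35.

08:35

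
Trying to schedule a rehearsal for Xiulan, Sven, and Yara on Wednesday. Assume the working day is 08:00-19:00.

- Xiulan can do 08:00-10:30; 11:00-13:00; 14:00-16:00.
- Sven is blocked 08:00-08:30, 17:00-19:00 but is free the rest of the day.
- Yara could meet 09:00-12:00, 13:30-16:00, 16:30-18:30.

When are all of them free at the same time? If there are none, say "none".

Xiulan free: 08:00-10:30, 11:00-13:00, 14:00-16:00.
Sven free: 08:30-17:00 (invert busy blocks within the working day).
Yara free: 09:00-12:00, 13:30-16:00, 16:30-18:30.
Xiulan ∩ Sven: 08:30-10:30, 11:00-13:00, 14:00-16:00.
Xiulan ∩ Sven ∩ Yara: 09:00-10:30, 11:00-12:00, 14:00-16:00.

09:00-10:30, 11:00-12:00, 14:00-16:00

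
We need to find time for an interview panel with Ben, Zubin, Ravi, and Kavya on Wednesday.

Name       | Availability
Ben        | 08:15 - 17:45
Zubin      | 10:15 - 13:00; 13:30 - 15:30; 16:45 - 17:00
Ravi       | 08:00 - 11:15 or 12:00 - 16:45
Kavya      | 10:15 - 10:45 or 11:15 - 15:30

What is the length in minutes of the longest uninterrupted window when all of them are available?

120

Ben ∩ Zubin: 10:15-13:00, 13:30-15:30, 16:45-17:00.
Ben ∩ Zubin ∩ Ravi: 10:15-11:15, 12:00-13:00, 13:30-15:30.
Ben ∩ Zubin ∩ Ravi ∩ Kavya: 10:15-10:45, 12:00-13:00, 13:30-15:30.
So the common availability across everyone is 10:15-10:45, 12:00-13:00, 13:30-15:30.
The longest is 13:30-15:30 at 120 minutes.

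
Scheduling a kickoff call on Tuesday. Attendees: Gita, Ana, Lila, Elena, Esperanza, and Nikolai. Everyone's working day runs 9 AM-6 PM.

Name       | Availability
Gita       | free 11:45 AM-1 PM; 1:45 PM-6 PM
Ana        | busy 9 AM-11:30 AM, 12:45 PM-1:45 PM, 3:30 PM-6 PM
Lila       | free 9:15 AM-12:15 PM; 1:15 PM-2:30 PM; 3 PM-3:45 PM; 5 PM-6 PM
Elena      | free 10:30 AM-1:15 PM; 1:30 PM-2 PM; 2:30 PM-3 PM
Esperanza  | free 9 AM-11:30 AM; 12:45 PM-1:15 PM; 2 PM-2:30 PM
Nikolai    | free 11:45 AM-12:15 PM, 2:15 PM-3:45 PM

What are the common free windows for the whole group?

Gita free: 11:45-13:00, 13:45-18:00.
Ana free: 11:30-12:45, 13:45-15:30 (invert busy blocks within the working day).
Lila free: 09:15-12:15, 13:15-14:30, 15:00-15:45, 17:00-18:00.
Elena free: 10:30-13:15, 13:30-14:00, 14:30-15:00.
Esperanza free: 09:00-11:30, 12:45-13:15, 14:00-14:30.
Nikolai free: 11:45-12:15, 14:15-15:45.
Gita ∩ Ana: 11:45-12:45, 13:45-15:30.
Gita ∩ Ana ∩ Lila: 11:45-12:15, 13:45-14:30, 15:00-15:30.
Gita ∩ Ana ∩ Lila ∩ Elena: 11:45-12:15, 13:45-14:00.
Gita ∩ Ana ∩ Lila ∩ Elena ∩ Esperanza: ∅.
Gita ∩ Ana ∩ Lila ∩ Elena ∩ Esperanza ∩ Nikolai: ∅.
There is no time when everyone is free.

none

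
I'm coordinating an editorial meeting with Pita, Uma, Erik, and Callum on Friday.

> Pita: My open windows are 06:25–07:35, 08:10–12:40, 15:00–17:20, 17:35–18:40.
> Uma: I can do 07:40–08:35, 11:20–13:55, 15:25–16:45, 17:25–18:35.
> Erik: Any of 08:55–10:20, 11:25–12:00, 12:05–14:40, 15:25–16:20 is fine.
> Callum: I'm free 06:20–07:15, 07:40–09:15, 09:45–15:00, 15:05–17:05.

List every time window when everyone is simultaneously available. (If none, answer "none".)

11:25-12:00, 12:05-12:40, 15:25-16:20

Pita ∩ Uma: 08:10-08:35, 11:20-12:40, 15:25-16:45, 17:35-18:35.
Pita ∩ Uma ∩ Erik: 11:25-12:00, 12:05-12:40, 15:25-16:20.
Pita ∩ Uma ∩ Erik ∩ Callum: 11:25-12:00, 12:05-12:40, 15:25-16:20.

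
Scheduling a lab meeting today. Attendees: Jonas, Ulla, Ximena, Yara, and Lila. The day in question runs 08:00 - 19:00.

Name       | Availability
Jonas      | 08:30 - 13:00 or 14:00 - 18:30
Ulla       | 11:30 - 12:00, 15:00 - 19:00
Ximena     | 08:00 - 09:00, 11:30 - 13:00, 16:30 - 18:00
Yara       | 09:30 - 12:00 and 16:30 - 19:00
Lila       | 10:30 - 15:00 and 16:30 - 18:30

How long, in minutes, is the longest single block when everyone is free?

90

Jonas ∩ Ulla: 11:30-12:00, 15:00-18:30.
Jonas ∩ Ulla ∩ Ximena: 11:30-12:00, 16:30-18:00.
Jonas ∩ Ulla ∩ Ximena ∩ Yara: 11:30-12:00, 16:30-18:00.
Jonas ∩ Ulla ∩ Ximena ∩ Yara ∩ Lila: 11:30-12:00, 16:30-18:00.
Those are the intersection windows.
The longest is 16:30-18:00 at 90 minutes.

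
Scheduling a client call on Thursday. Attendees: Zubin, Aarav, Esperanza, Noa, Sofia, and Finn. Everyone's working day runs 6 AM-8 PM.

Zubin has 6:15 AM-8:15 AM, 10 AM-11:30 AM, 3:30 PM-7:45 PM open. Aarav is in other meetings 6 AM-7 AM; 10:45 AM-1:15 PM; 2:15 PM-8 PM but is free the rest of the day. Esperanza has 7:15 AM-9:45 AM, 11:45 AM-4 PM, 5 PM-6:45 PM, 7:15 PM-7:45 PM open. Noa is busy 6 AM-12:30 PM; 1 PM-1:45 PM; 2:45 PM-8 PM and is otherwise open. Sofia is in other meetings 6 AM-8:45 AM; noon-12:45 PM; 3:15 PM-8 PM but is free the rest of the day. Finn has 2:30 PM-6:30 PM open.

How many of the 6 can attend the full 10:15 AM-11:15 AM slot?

2

Zubin free: 06:15-08:15, 10:00-11:30, 15:30-19:45.
Aarav free: 07:00-10:45, 13:15-14:15 (invert busy blocks within the working day).
Esperanza free: 07:15-09:45, 11:45-16:00, 17:00-18:45, 19:15-19:45.
Noa free: 12:30-13:00, 13:45-14:45 (invert busy blocks within the working day).
Sofia free: 08:45-12:00, 12:45-15:15 (invert busy blocks within the working day).
Finn free: 14:30-18:30.
Zubin and Sofia can make the full 10:15-11:15 slot — that's 2.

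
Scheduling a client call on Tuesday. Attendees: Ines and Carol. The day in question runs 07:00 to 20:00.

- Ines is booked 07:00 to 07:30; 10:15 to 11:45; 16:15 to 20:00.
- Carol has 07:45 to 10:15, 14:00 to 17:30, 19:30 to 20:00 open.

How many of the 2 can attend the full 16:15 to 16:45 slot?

1

Ines free: 07:30-10:15, 11:45-16:15 (invert busy blocks within the working day).
Carol free: 07:45-10:15, 14:00-17:30, 19:30-20:00.
Carol can make the full 16:15-16:45 slot — that's 1.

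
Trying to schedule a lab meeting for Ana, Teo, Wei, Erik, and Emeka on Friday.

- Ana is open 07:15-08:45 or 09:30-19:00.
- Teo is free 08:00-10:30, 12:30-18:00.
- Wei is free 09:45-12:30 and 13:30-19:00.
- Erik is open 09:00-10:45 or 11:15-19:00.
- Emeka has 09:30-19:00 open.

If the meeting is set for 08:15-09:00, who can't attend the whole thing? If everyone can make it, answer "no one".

Ana, Emeka, Erik, Wei

Ana: not fully free for 08:15-09:00. Teo: free for 08:15-09:00. Wei: not fully free for 08:15-09:00. Erik: not fully free for 08:15-09:00. Emeka: not fully free for 08:15-09:00.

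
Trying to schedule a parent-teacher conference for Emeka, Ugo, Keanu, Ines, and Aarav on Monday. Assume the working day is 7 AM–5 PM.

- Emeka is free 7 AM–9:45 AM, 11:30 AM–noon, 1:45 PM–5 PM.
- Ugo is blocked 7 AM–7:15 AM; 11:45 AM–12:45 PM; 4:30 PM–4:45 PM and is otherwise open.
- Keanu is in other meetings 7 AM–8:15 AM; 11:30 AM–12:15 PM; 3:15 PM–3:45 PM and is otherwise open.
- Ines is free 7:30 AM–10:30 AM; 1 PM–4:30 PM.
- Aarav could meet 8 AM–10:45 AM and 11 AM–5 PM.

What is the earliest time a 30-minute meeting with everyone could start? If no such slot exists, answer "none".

Emeka free: 07:00-09:45, 11:30-12:00, 13:45-17:00.
Ugo free: 07:15-11:45, 12:45-16:30, 16:45-17:00 (invert busy blocks within the working day).
Keanu free: 08:15-11:30, 12:15-15:15, 15:45-17:00 (invert busy blocks within the working day).
Ines free: 07:30-10:30, 13:00-16:30.
Aarav free: 08:00-10:45, 11:00-17:00.
Emeka ∩ Ugo: 07:15-09:45, 11:30-11:45, 13:45-16:30, 16:45-17:00.
Emeka ∩ Ugo ∩ Keanu: 08:15-09:45, 13:45-15:15, 15:45-16:30, 16:45-17:00.
Emeka ∩ Ugo ∩ Keanu ∩ Ines: 08:15-09:45, 13:45-15:15, 15:45-16:30.
Emeka ∩ Ugo ∩ Keanu ∩ Ines ∩ Aarav: 08:15-09:45, 13:45-15:15, 15:45-16:30.
So the common availability across everyone is 08:15-09:45, 13:45-15:15, 15:45-16:30.
The first common window of at least 30 minutes is 08:15-09:45, so the earliest start is 08:15.

08:15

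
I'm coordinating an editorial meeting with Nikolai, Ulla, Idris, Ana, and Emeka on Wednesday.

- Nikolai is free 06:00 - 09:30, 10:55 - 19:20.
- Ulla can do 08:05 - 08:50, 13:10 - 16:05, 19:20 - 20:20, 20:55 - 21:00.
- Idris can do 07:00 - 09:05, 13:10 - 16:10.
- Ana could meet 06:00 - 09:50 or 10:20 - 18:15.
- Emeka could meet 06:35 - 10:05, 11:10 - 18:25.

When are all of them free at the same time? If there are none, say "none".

08:05-08:50, 13:10-16:05

Nikolai ∩ Ulla: 08:05-08:50, 13:10-16:05.
Nikolai ∩ Ulla ∩ Idris: 08:05-08:50, 13:10-16:05.
Nikolai ∩ Ulla ∩ Idris ∩ Ana: 08:05-08:50, 13:10-16:05.
Nikolai ∩ Ulla ∩ Idris ∩ Ana ∩ Emeka: 08:05-08:50, 13:10-16:05.
Those are the intersection windows.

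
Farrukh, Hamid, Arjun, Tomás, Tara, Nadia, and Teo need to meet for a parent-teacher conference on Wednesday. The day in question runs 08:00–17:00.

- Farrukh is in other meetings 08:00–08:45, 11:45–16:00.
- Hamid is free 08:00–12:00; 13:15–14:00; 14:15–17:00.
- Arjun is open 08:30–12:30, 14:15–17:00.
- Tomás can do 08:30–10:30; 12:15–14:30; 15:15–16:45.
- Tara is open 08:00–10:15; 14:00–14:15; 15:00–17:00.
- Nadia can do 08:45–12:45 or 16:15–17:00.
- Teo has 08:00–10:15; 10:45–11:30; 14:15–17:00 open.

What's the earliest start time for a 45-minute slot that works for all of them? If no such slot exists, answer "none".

Farrukh free: 08:45-11:45, 16:00-17:00 (invert busy blocks within the working day).
Hamid free: 08:00-12:00, 13:15-14:00, 14:15-17:00.
Arjun free: 08:30-12:30, 14:15-17:00.
Tomás free: 08:30-10:30, 12:15-14:30, 15:15-16:45.
Tara free: 08:00-10:15, 14:00-14:15, 15:00-17:00.
Nadia free: 08:45-12:45, 16:15-17:00.
Teo free: 08:00-10:15, 10:45-11:30, 14:15-17:00.
Farrukh ∩ Hamid: 08:45-11:45, 16:00-17:00.
Farrukh ∩ Hamid ∩ Arjun: 08:45-11:45, 16:00-17:00.
Farrukh ∩ Hamid ∩ Arjun ∩ Tomás: 08:45-10:30, 16:00-16:45.
Farrukh ∩ Hamid ∩ Arjun ∩ Tomás ∩ Tara: 08:45-10:15, 16:00-16:45.
Farrukh ∩ Hamid ∩ Arjun ∩ Tomás ∩ Tara ∩ Nadia: 08:45-10:15, 16:15-16:45.
Farrukh ∩ Hamid ∩ Arjun ∩ Tomás ∩ Tara ∩ Nadia ∩ Teo: 08:45-10:15, 16:15-16:45.
The first common window of at least 45 minutes is 08:45-10:15, so the earliest start is 08:45.

08:45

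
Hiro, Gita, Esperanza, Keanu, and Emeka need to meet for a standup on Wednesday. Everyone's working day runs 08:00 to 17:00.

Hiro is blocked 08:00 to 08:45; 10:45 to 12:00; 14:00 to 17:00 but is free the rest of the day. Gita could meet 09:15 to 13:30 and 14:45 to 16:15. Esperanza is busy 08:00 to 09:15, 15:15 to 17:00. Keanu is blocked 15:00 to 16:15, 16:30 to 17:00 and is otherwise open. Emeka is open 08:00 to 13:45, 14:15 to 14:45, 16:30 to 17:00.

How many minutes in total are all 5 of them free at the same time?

Hiro free: 08:45-10:45, 12:00-14:00 (invert busy blocks within the working day).
Gita free: 09:15-13:30, 14:45-16:15.
Esperanza free: 09:15-15:15 (invert busy blocks within the working day).
Keanu free: 08:00-15:00, 16:15-16:30 (invert busy blocks within the working day).
Emeka free: 08:00-13:45, 14:15-14:45, 16:30-17:00.
Hiro ∩ Gita: 09:15-10:45, 12:00-13:30.
Hiro ∩ Gita ∩ Esperanza: 09:15-10:45, 12:00-13:30.
Hiro ∩ Gita ∩ Esperanza ∩ Keanu: 09:15-10:45, 12:00-13:30.
Hiro ∩ Gita ∩ Esperanza ∩ Keanu ∩ Emeka: 09:15-10:45, 12:00-13:30.
So the common availability across everyone is 09:15-10:45, 12:00-13:30.
Summing the common windows: 90 + 90 = 180 minutes.

180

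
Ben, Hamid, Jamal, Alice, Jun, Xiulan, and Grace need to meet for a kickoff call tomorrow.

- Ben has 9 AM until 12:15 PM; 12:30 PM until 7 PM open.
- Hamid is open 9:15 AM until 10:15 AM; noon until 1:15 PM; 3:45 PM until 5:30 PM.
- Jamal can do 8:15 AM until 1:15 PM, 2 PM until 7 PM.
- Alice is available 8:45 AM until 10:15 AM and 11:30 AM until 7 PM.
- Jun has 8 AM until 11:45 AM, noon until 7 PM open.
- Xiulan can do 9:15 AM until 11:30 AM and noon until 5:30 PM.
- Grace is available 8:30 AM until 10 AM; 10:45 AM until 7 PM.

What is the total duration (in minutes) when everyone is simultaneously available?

Ben ∩ Hamid: 09:15-10:15, 12:00-12:15, 12:30-13:15, 15:45-17:30.
Ben ∩ Hamid ∩ Jamal: 09:15-10:15, 12:00-12:15, 12:30-13:15, 15:45-17:30.
Ben ∩ Hamid ∩ Jamal ∩ Alice: 09:15-10:15, 12:00-12:15, 12:30-13:15, 15:45-17:30.
Ben ∩ Hamid ∩ Jamal ∩ Alice ∩ Jun: 09:15-10:15, 12:00-12:15, 12:30-13:15, 15:45-17:30.
Ben ∩ Hamid ∩ Jamal ∩ Alice ∩ Jun ∩ Xiulan: 09:15-10:15, 12:00-12:15, 12:30-13:15, 15:45-17:30.
Ben ∩ Hamid ∩ Jamal ∩ Alice ∩ Jun ∩ Xiulan ∩ Grace: 09:15-10:00, 12:00-12:15, 12:30-13:15, 15:45-17:30.
Summing the common windows: 45 + 15 + 45 + 105 = 210 minutes.

210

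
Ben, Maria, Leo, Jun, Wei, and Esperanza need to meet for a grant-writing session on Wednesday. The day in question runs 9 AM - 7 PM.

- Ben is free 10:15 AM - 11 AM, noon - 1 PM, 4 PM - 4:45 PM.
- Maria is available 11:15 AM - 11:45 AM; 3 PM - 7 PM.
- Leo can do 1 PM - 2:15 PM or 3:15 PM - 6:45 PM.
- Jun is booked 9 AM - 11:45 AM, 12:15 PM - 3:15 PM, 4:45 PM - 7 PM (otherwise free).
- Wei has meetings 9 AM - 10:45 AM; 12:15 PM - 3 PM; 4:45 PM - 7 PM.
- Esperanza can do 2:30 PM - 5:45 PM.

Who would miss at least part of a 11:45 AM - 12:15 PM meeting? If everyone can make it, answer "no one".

Ben, Esperanza, Leo, Maria

Ben free: 10:15-11:00, 12:00-13:00, 16:00-16:45.
Maria free: 11:15-11:45, 15:00-19:00.
Leo free: 13:00-14:15, 15:15-18:45.
Jun free: 11:45-12:15, 15:15-16:45 (invert busy blocks within the working day).
Wei free: 10:45-12:15, 15:00-16:45 (invert busy blocks within the working day).
Esperanza free: 14:30-17:45.
Ben: not fully free for 11:45-12:15. Maria: not fully free for 11:45-12:15. Leo: not fully free for 11:45-12:15. Jun: free for 11:45-12:15. Wei: free for 11:45-12:15. Esperanza: not fully free for 11:45-12:15.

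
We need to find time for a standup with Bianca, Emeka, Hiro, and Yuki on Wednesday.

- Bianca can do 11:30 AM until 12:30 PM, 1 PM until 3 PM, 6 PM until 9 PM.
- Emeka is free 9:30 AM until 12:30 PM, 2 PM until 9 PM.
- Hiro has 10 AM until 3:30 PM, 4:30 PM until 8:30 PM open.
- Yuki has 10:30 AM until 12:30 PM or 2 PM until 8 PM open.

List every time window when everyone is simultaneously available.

11:30-12:30, 14:00-15:00, 18:00-20:00

Bianca ∩ Emeka: 11:30-12:30, 14:00-15:00, 18:00-21:00.
Bianca ∩ Emeka ∩ Hiro: 11:30-12:30, 14:00-15:00, 18:00-20:30.
Bianca ∩ Emeka ∩ Hiro ∩ Yuki: 11:30-12:30, 14:00-15:00, 18:00-20:00.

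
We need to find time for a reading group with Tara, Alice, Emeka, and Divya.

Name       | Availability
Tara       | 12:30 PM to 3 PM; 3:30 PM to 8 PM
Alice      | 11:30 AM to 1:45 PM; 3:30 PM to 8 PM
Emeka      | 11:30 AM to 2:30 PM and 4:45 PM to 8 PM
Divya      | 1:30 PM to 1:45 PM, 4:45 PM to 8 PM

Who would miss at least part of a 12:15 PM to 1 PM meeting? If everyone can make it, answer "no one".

Tara: not fully free for 12:15-13:00. Alice: free for 12:15-13:00. Emeka: free for 12:15-13:00. Divya: not fully free for 12:15-13:00.

Divya, Tara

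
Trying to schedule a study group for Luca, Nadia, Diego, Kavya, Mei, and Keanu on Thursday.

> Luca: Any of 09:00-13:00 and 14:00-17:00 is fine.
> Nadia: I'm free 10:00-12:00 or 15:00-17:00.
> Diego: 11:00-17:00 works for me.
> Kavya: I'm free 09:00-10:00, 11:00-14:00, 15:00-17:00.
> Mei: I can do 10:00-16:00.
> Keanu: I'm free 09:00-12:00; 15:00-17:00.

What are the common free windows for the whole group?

Luca ∩ Nadia: 10:00-12:00, 15:00-17:00.
Luca ∩ Nadia ∩ Diego: 11:00-12:00, 15:00-17:00.
Luca ∩ Nadia ∩ Diego ∩ Kavya: 11:00-12:00, 15:00-17:00.
Luca ∩ Nadia ∩ Diego ∩ Kavya ∩ Mei: 11:00-12:00, 15:00-16:00.
Luca ∩ Nadia ∩ Diego ∩ Kavya ∩ Mei ∩ Keanu: 11:00-12:00, 15:00-16:00.

11:00-12:00, 15:00-16:00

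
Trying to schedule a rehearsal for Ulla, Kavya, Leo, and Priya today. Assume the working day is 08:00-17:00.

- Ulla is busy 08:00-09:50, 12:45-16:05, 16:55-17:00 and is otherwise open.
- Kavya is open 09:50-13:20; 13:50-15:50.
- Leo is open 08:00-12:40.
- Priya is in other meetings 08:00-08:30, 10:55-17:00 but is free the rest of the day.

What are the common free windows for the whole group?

Ulla free: 09:50-12:45, 16:05-16:55 (invert busy blocks within the working day).
Kavya free: 09:50-13:20, 13:50-15:50.
Leo free: 08:00-12:40.
Priya free: 08:30-10:55 (invert busy blocks within the working day).
Ulla ∩ Kavya: 09:50-12:45.
Ulla ∩ Kavya ∩ Leo: 09:50-12:40.
Ulla ∩ Kavya ∩ Leo ∩ Priya: 09:50-10:55.

09:50-10:55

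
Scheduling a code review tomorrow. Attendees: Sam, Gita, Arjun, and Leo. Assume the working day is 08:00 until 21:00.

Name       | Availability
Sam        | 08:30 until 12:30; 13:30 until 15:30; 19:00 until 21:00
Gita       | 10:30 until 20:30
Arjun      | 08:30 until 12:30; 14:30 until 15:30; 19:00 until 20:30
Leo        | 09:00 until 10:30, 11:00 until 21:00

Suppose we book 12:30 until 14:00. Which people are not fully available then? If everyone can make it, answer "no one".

Arjun, Sam

Sam: not fully free for 12:30-14:00. Gita: free for 12:30-14:00. Arjun: not fully free for 12:30-14:00. Leo: free for 12:30-14:00.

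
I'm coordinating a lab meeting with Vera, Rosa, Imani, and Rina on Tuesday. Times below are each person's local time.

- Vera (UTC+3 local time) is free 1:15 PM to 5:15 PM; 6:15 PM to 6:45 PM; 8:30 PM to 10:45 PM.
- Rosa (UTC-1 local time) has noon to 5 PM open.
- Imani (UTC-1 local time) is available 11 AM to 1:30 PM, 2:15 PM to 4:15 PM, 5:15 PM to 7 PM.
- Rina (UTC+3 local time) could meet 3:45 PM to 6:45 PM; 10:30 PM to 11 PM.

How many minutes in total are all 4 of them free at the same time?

Vera in UTC: 10:15-14:15, 15:15-15:45, 17:30-19:45 (subtract 3h to convert from UTC+3).
Rosa in UTC: 13:00-18:00 (add 1h to convert from UTC-1).
Imani in UTC: 12:00-14:30, 15:15-17:15, 18:15-20:00 (add 1h to convert from UTC-1).
Rina in UTC: 12:45-15:45, 19:30-20:00 (subtract 3h to convert from UTC+3).
Vera ∩ Rosa: 13:00-14:15, 15:15-15:45, 17:30-18:00.
Vera ∩ Rosa ∩ Imani: 13:00-14:15, 15:15-15:45.
Vera ∩ Rosa ∩ Imani ∩ Rina: 13:00-14:15, 15:15-15:45.
Those are the intersection windows.
Summing the common windows: 75 + 30 = 105 minutes.

105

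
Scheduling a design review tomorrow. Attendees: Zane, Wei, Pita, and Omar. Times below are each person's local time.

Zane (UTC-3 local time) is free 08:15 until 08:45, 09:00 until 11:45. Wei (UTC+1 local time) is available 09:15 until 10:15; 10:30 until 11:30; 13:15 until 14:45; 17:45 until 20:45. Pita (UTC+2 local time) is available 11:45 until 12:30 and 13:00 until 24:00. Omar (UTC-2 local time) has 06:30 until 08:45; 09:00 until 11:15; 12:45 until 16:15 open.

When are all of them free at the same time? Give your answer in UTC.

Zane in UTC: 11:15-11:45, 12:00-14:45 (add 3h to convert from UTC-3).
Wei in UTC: 08:15-09:15, 09:30-10:30, 12:15-13:45, 16:45-19:45 (subtract 1h to convert from UTC+1).
Pita in UTC: 09:45-10:30, 11:00-22:00 (subtract 2h to convert from UTC+2).
Omar in UTC: 08:30-10:45, 11:00-13:15, 14:45-18:15 (add 2h to convert from UTC-2).
Zane ∩ Wei: 12:15-13:45.
Zane ∩ Wei ∩ Pita: 12:15-13:45.
Zane ∩ Wei ∩ Pita ∩ Omar: 12:15-13:15.

12:15-13:15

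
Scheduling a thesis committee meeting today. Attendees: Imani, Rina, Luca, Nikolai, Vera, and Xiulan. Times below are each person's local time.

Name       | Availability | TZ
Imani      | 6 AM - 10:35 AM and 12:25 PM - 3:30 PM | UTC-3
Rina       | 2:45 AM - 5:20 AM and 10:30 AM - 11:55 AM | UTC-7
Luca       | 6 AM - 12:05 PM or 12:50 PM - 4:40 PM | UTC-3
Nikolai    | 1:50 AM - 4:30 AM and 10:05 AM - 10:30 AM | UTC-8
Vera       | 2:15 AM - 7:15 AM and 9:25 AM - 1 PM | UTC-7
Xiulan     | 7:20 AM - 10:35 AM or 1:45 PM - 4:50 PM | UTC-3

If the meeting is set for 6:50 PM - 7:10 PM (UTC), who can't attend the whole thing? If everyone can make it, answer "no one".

Imani, Nikolai, Rina

Imani in UTC: 09:00-13:35, 15:25-18:30 (add 3h to convert from UTC-3).
Rina in UTC: 09:45-12:20, 17:30-18:55 (add 7h to convert from UTC-7).
Luca in UTC: 09:00-15:05, 15:50-19:40 (add 3h to convert from UTC-3).
Nikolai in UTC: 09:50-12:30, 18:05-18:30 (add 8h to convert from UTC-8).
Vera in UTC: 09:15-14:15, 16:25-20:00 (add 7h to convert from UTC-7).
Xiulan in UTC: 10:20-13:35, 16:45-19:50 (add 3h to convert from UTC-3).
Imani: not fully free for 18:50-19:10. Rina: not fully free for 18:50-19:10. Luca: free for 18:50-19:10. Nikolai: not fully free for 18:50-19:10. Vera: free for 18:50-19:10. Xiulan: free for 18:50-19:10.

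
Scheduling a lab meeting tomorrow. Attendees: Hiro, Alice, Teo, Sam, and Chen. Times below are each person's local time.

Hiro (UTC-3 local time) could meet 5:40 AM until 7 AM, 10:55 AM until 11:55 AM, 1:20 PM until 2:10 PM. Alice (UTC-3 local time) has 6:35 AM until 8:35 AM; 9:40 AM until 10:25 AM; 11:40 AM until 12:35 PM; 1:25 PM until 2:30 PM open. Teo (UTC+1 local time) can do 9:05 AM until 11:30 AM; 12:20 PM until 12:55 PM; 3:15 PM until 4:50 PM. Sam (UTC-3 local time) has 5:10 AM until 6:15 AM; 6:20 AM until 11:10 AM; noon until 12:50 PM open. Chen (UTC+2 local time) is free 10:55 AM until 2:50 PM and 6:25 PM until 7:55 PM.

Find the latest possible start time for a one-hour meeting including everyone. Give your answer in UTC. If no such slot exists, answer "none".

Hiro in UTC: 08:40-10:00, 13:55-14:55, 16:20-17:10 (add 3h to convert from UTC-3).
Alice in UTC: 09:35-11:35, 12:40-13:25, 14:40-15:35, 16:25-17:30 (add 3h to convert from UTC-3).
Teo in UTC: 08:05-10:30, 11:20-11:55, 14:15-15:50 (subtract 1h to convert from UTC+1).
Sam in UTC: 08:10-09:15, 09:20-14:10, 15:00-15:50 (add 3h to convert from UTC-3).
Chen in UTC: 08:55-12:50, 16:25-17:55 (subtract 2h to convert from UTC+2).
Hiro ∩ Alice: 09:35-10:00, 14:40-14:55, 16:25-17:10.
Hiro ∩ Alice ∩ Teo: 09:35-10:00, 14:40-14:55.
Hiro ∩ Alice ∩ Teo ∩ Sam: 09:35-10:00.
Hiro ∩ Alice ∩ Teo ∩ Sam ∩ Chen: 09:35-10:00.
No common window is at least 60 minutes long.

none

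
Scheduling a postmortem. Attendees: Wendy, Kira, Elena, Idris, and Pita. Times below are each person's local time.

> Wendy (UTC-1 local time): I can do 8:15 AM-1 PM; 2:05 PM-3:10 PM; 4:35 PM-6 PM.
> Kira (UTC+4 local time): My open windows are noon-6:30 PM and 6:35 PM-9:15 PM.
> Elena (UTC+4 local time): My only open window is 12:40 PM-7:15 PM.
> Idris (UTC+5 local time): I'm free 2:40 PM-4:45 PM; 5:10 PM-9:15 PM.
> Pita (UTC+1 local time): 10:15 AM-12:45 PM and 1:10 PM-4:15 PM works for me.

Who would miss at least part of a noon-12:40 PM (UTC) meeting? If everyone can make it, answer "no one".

Idris, Pita

Wendy in UTC: 09:15-14:00, 15:05-16:10, 17:35-19:00 (add 1h to convert from UTC-1).
Kira in UTC: 08:00-14:30, 14:35-17:15 (subtract 4h to convert from UTC+4).
Elena in UTC: 08:40-15:15 (subtract 4h to convert from UTC+4).
Idris in UTC: 09:40-11:45, 12:10-16:15 (subtract 5h to convert from UTC+5).
Pita in UTC: 09:15-11:45, 12:10-15:15 (subtract 1h to convert from UTC+1).
Wendy: free for 12:00-12:40. Kira: free for 12:00-12:40. Elena: free for 12:00-12:40. Idris: not fully free for 12:00-12:40. Pita: not fully free for 12:00-12:40.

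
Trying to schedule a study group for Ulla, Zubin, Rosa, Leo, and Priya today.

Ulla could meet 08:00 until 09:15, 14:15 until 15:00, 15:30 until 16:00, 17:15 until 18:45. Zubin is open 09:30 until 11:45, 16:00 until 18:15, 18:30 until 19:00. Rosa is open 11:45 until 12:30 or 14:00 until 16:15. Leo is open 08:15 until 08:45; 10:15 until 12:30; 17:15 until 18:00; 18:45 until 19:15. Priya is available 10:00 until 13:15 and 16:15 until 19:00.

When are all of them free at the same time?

none

Ulla ∩ Zubin: 17:15-18:15, 18:30-18:45.
Ulla ∩ Zubin ∩ Rosa: ∅.
Ulla ∩ Zubin ∩ Rosa ∩ Leo: ∅.
Ulla ∩ Zubin ∩ Rosa ∩ Leo ∩ Priya: ∅.
There is no time when everyone is free.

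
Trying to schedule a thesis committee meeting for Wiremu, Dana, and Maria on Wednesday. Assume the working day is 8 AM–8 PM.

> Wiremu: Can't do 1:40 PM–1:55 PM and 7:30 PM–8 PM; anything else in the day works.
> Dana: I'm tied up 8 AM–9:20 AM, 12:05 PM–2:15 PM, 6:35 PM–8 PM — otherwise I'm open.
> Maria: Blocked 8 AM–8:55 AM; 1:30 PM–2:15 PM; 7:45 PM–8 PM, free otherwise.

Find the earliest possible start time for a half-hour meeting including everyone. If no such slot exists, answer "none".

Wiremu free: 08:00-13:40, 13:55-19:30 (invert busy blocks within the working day).
Dana free: 09:20-12:05, 14:15-18:35 (invert busy blocks within the working day).
Maria free: 08:55-13:30, 14:15-19:45 (invert busy blocks within the working day).
Wiremu ∩ Dana: 09:20-12:05, 14:15-18:35.
Wiremu ∩ Dana ∩ Maria: 09:20-12:05, 14:15-18:35.
The first common window of at least 30 minutes is 09:20-12:05, so the earliest start is 09:20.

09:20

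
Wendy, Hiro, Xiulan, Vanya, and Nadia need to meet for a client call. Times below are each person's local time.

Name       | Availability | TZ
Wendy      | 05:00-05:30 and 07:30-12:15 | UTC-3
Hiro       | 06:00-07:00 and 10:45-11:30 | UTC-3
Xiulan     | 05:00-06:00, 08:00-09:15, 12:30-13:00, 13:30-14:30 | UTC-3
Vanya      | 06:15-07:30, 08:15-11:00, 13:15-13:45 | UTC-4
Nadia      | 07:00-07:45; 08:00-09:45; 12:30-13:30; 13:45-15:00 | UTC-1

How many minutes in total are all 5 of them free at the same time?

0

Wendy in UTC: 08:00-08:30, 10:30-15:15 (add 3h to convert from UTC-3).
Hiro in UTC: 09:00-10:00, 13:45-14:30 (add 3h to convert from UTC-3).
Xiulan in UTC: 08:00-09:00, 11:00-12:15, 15:30-16:00, 16:30-17:30 (add 3h to convert from UTC-3).
Vanya in UTC: 10:15-11:30, 12:15-15:00, 17:15-17:45 (add 4h to convert from UTC-4).
Nadia in UTC: 08:00-08:45, 09:00-10:45, 13:30-14:30, 14:45-16:00 (add 1h to convert from UTC-1).
Wendy ∩ Hiro: 13:45-14:30.
Wendy ∩ Hiro ∩ Xiulan: ∅.
Wendy ∩ Hiro ∩ Xiulan ∩ Vanya: ∅.
Wendy ∩ Hiro ∩ Xiulan ∩ Vanya ∩ Nadia: ∅.
There is no time when everyone is free.
There is no common window, so the total is 0 minutes.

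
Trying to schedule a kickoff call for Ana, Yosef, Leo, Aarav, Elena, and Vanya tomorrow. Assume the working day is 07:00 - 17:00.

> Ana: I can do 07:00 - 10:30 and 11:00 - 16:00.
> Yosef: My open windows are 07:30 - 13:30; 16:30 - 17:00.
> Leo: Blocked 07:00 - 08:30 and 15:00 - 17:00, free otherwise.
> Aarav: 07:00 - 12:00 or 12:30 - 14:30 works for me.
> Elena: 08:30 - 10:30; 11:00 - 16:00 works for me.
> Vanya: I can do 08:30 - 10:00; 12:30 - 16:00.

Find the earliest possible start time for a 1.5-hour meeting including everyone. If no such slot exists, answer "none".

Ana free: 07:00-10:30, 11:00-16:00.
Yosef free: 07:30-13:30, 16:30-17:00.
Leo free: 08:30-15:00 (invert busy blocks within the working day).
Aarav free: 07:00-12:00, 12:30-14:30.
Elena free: 08:30-10:30, 11:00-16:00.
Vanya free: 08:30-10:00, 12:30-16:00.
Ana ∩ Yosef: 07:30-10:30, 11:00-13:30.
Ana ∩ Yosef ∩ Leo: 08:30-10:30, 11:00-13:30.
Ana ∩ Yosef ∩ Leo ∩ Aarav: 08:30-10:30, 11:00-12:00, 12:30-13:30.
Ana ∩ Yosef ∩ Leo ∩ Aarav ∩ Elena: 08:30-10:30, 11:00-12:00, 12:30-13:30.
Ana ∩ Yosef ∩ Leo ∩ Aarav ∩ Elena ∩ Vanya: 08:30-10:00, 12:30-13:30.
Those are the intersection windows.
The first common window of at least 90 minutes is 08:30-10:00, so the earliest start is 08:30.

08:30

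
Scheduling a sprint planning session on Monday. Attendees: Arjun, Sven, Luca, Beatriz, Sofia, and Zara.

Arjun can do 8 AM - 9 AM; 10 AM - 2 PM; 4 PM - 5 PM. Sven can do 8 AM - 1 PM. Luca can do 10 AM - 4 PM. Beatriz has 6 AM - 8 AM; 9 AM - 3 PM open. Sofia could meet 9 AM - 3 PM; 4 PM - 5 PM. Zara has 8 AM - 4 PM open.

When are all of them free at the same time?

10:00-13:00

Arjun ∩ Sven: 08:00-09:00, 10:00-13:00.
Arjun ∩ Sven ∩ Luca: 10:00-13:00.
Arjun ∩ Sven ∩ Luca ∩ Beatriz: 10:00-13:00.
Arjun ∩ Sven ∩ Luca ∩ Beatriz ∩ Sofia: 10:00-13:00.
Arjun ∩ Sven ∩ Luca ∩ Beatriz ∩ Sofia ∩ Zara: 10:00-13:00.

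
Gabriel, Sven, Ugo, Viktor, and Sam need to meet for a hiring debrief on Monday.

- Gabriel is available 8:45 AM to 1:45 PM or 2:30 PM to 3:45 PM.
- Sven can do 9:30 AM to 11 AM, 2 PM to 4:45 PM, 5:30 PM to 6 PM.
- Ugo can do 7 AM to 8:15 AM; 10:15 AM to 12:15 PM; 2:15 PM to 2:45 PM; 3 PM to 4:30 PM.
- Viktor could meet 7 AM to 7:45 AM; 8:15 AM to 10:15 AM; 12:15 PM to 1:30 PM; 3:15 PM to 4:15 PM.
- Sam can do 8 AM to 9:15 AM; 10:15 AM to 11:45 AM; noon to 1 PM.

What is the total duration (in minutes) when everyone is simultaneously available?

0

Gabriel ∩ Sven: 09:30-11:00, 14:30-15:45.
Gabriel ∩ Sven ∩ Ugo: 10:15-11:00, 14:30-14:45, 15:00-15:45.
Gabriel ∩ Sven ∩ Ugo ∩ Viktor: 15:15-15:45.
Gabriel ∩ Sven ∩ Ugo ∩ Viktor ∩ Sam: ∅.
There is no time when everyone is free.
There is no common window, so the total is 0 minutes.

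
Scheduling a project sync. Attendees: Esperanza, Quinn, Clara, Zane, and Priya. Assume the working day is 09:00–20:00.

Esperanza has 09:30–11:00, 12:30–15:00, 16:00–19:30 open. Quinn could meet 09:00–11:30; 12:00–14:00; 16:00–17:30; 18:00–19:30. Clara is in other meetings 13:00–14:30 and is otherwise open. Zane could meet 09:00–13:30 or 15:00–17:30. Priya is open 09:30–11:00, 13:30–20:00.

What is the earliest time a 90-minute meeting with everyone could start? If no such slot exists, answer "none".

09:30

Esperanza free: 09:30-11:00, 12:30-15:00, 16:00-19:30.
Quinn free: 09:00-11:30, 12:00-14:00, 16:00-17:30, 18:00-19:30.
Clara free: 09:00-13:00, 14:30-20:00 (invert busy blocks within the working day).
Zane free: 09:00-13:30, 15:00-17:30.
Priya free: 09:30-11:00, 13:30-20:00.
Esperanza ∩ Quinn: 09:30-11:00, 12:30-14:00, 16:00-17:30, 18:00-19:30.
Esperanza ∩ Quinn ∩ Clara: 09:30-11:00, 12:30-13:00, 16:00-17:30, 18:00-19:30.
Esperanza ∩ Quinn ∩ Clara ∩ Zane: 09:30-11:00, 12:30-13:00, 16:00-17:30.
Esperanza ∩ Quinn ∩ Clara ∩ Zane ∩ Priya: 09:30-11:00, 16:00-17:30.
So the common availability across everyone is 09:30-11:00, 16:00-17:30.
The first common window of at least 90 minutes is 09:30-11:00, so the earliest start is 09:30.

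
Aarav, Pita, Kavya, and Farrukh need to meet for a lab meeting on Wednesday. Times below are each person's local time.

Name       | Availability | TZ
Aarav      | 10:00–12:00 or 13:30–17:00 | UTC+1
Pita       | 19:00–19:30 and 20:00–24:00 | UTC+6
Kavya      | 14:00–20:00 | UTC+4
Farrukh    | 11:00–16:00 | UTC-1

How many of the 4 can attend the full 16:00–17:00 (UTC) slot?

Aarav in UTC: 09:00-11:00, 12:30-16:00 (subtract 1h to convert from UTC+1).
Pita in UTC: 13:00-13:30, 14:00-18:00 (subtract 6h to convert from UTC+6).
Kavya in UTC: 10:00-16:00 (subtract 4h to convert from UTC+4).
Farrukh in UTC: 12:00-17:00 (add 1h to convert from UTC-1).
Pita and Farrukh can make the full 16:00-17:00 slot — that's 2.

2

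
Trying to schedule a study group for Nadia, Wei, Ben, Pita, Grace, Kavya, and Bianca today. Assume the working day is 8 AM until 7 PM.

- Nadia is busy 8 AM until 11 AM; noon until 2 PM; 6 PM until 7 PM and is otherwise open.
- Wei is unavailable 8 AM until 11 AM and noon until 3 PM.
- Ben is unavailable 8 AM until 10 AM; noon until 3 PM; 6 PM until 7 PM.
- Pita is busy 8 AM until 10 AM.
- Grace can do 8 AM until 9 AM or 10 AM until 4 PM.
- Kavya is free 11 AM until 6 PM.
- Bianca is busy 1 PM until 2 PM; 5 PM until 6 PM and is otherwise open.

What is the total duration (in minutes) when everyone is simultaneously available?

Nadia free: 11:00-12:00, 14:00-18:00 (invert busy blocks within the working day).
Wei free: 11:00-12:00, 15:00-19:00 (invert busy blocks within the working day).
Ben free: 10:00-12:00, 15:00-18:00 (invert busy blocks within the working day).
Pita free: 10:00-19:00 (invert busy blocks within the working day).
Grace free: 08:00-09:00, 10:00-16:00.
Kavya free: 11:00-18:00.
Bianca free: 08:00-13:00, 14:00-17:00, 18:00-19:00 (invert busy blocks within the working day).
Nadia ∩ Wei: 11:00-12:00, 15:00-18:00.
Nadia ∩ Wei ∩ Ben: 11:00-12:00, 15:00-18:00.
Nadia ∩ Wei ∩ Ben ∩ Pita: 11:00-12:00, 15:00-18:00.
Nadia ∩ Wei ∩ Ben ∩ Pita ∩ Grace: 11:00-12:00, 15:00-16:00.
Nadia ∩ Wei ∩ Ben ∩ Pita ∩ Grace ∩ Kavya: 11:00-12:00, 15:00-16:00.
Nadia ∩ Wei ∩ Ben ∩ Pita ∩ Grace ∩ Kavya ∩ Bianca: 11:00-12:00, 15:00-16:00.
Those are the intersection windows.
Summing the common windows: 60 + 60 = 120 minutes.

120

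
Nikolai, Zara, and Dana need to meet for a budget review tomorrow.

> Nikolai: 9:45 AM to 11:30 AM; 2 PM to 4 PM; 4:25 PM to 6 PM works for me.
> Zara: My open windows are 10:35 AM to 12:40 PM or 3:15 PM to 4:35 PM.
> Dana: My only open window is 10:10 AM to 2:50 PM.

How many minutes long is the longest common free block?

Nikolai ∩ Zara: 10:35-11:30, 15:15-16:00, 16:25-16:35.
Nikolai ∩ Zara ∩ Dana: 10:35-11:30.
So the common availability across everyone is 10:35-11:30.
The longest is 10:35-11:30 at 55 minutes.

55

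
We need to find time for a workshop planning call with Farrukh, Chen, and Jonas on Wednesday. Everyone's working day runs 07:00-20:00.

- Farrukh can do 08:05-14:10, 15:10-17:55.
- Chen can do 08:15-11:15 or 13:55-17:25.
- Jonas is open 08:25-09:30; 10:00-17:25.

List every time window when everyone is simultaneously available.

Farrukh ∩ Chen: 08:15-11:15, 13:55-14:10, 15:10-17:25.
Farrukh ∩ Chen ∩ Jonas: 08:25-09:30, 10:00-11:15, 13:55-14:10, 15:10-17:25.

08:25-09:30, 10:00-11:15, 13:55-14:10, 15:10-17:25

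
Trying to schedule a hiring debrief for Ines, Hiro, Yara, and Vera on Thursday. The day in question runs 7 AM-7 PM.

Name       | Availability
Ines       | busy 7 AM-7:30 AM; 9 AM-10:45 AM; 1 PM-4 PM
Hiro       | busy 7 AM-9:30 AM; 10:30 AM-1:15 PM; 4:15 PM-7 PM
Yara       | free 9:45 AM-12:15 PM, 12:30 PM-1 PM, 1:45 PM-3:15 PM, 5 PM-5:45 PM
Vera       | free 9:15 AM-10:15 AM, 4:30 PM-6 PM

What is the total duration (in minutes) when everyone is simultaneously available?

0

Ines free: 07:30-09:00, 10:45-13:00, 16:00-19:00 (invert busy blocks within the working day).
Hiro free: 09:30-10:30, 13:15-16:15 (invert busy blocks within the working day).
Yara free: 09:45-12:15, 12:30-13:00, 13:45-15:15, 17:00-17:45.
Vera free: 09:15-10:15, 16:30-18:00.
Ines ∩ Hiro: 16:00-16:15.
Ines ∩ Hiro ∩ Yara: ∅.
Ines ∩ Hiro ∩ Yara ∩ Vera: ∅.
There is no time when everyone is free.
There is no common window, so the total is 0 minutes.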